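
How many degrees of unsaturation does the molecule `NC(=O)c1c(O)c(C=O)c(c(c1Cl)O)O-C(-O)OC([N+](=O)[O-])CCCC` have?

7

Molecular formula from the SMILES: C14H17ClN2O9.
DoU = (2C + 2 + N − H − X)/2 = (2·14 + 2 + 2 − 17 − 1)/2 = 14/2 = 7.
(Structurally: 1 ring(s) + 6 π bond(s) = 7.)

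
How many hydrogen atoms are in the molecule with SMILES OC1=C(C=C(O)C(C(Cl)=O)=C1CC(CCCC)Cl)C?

Hydrogens are implicit in SMILES; fill each atom to its normal valence:
  5 × C (aromatic): no H
  4 × C: 2 H each → 8
  2 × C: 3 H each → 6
  2 × Cl: no H
  2 × O: 1 H each → 2
  1 × C (aromatic): 1 H
  1 × C: 1 H
  1 × C: no H
  1 × O: no H
  Total hydrogens = 18.

18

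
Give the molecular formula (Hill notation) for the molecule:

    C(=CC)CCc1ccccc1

Heavy atoms from the SMILES: 11 C.
Implicit hydrogens by atom environment:
  5 × C (aromatic): 1 H each → 5
  2 × C: 2 H each → 4
  2 × C: 1 H each → 2
  1 × C: 3 H
  1 × C (aromatic): no H
  Total hydrogens = 14.
Molecular formula: C11H14

C11H14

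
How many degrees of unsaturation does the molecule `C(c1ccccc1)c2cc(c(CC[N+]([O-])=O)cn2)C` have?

Molecular formula from the SMILES: C15H16N2O2.
DoU = (2C + 2 + N − H − X)/2 = (2·15 + 2 + 2 − 16 − 0)/2 = 18/2 = 9.
(Structurally: 2 ring(s) + 7 π bond(s) = 9.)

9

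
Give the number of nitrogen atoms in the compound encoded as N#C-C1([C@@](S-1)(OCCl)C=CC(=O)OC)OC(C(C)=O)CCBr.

The symbol for nitrogen appears 1 time in the SMILES.

1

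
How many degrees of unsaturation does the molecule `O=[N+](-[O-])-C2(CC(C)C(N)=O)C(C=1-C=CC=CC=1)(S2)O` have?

7

Molecular formula from the SMILES: C12H14N2O4S.
DoU = (2C + 2 + N − H − X)/2 = (2·12 + 2 + 2 − 14 − 0)/2 = 14/2 = 7.
(Structurally: 2 ring(s) + 5 π bond(s) = 7.)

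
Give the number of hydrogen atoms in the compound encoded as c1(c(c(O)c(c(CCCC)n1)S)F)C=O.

Hydrogens are implicit in SMILES; fill each atom to its normal valence:
  5 × C (aromatic): no H
  3 × C: 2 H each → 6
  1 × C: 3 H
  1 × C: 1 H
  1 × F: no H
  1 × N (aromatic): no H
  1 × O: 1 H
  1 × O: no H
  1 × S: 1 H
  Total hydrogens = 12.

12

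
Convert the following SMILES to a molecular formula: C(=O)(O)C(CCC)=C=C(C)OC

C9H14O3

Heavy atoms from the SMILES: 9 C, 3 O.
Implicit hydrogens by atom environment:
  4 × C: no H
  3 × C: 3 H each → 9
  2 × C: 2 H each → 4
  2 × O: no H
  1 × O: 1 H
  Total hydrogens = 14.
Molecular formula: C9H14O3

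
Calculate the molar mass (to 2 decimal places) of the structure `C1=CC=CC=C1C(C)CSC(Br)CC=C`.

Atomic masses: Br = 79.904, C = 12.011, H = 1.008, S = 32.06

Molecular formula: C13H17BrS.
M = 1×79.904 + 13×12.011 + 17×1.008 + 1×32.06 = 285.24 g/mol.

285.24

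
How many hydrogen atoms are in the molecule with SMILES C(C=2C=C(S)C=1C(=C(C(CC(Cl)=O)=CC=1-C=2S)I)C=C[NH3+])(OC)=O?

Hydrogens are implicit in SMILES; fill each atom to its normal valence:
  8 × C (aromatic): no H
  3 × O: no H
  2 × C (aromatic): 1 H each → 2
  2 × C: 1 H each → 2
  2 × C: no H
  2 × S: 1 H each → 2
  1 × C: 3 H
  1 × C: 2 H
  1 × Cl: no H
  1 × I: no H
  1 × N (charge +1): 3 H
  Total hydrogens = 14.

14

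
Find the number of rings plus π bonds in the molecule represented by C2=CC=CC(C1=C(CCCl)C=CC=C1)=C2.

8

Molecular formula from the SMILES: C14H13Cl.
DoU = (2C + 2 + N − H − X)/2 = (2·14 + 2 + 0 − 13 − 1)/2 = 16/2 = 8.
(Structurally: 2 ring(s) + 6 π bond(s) = 8.)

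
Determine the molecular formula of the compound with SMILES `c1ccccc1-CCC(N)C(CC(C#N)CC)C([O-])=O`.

C16H21N2O2-

Heavy atoms from the SMILES: 16 C, 2 N, 2 O.
Implicit hydrogens by atom environment:
  5 × C (aromatic): 1 H each → 5
  4 × C: 2 H each → 8
  3 × C: 1 H each → 3
  2 × C: no H
  1 × C: 3 H
  1 × C (aromatic): no H
  1 × N: 2 H
  1 × N: no H
  1 × O: no H
  1 × O (charge -1): no H
  Total hydrogens = 21.
Net charge -1.
Molecular formula: C16H21N2O2-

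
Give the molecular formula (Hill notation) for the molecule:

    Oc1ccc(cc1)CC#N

C8H7NO

Heavy atoms from the SMILES: 8 C, 1 N, 1 O.
Implicit hydrogens by atom environment:
  4 × C (aromatic): 1 H each → 4
  2 × C (aromatic): no H
  1 × C: 2 H
  1 × C: no H
  1 × N: no H
  1 × O: 1 H
  Total hydrogens = 7.
Molecular formula: C8H7NO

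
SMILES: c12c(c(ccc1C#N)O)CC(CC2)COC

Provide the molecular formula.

Heavy atoms from the SMILES: 13 C, 1 N, 2 O.
Implicit hydrogens by atom environment:
  4 × C: 2 H each → 8
  4 × C (aromatic): no H
  2 × C (aromatic): 1 H each → 2
  1 × C: 3 H
  1 × C: 1 H
  1 × C: no H
  1 × N: no H
  1 × O: 1 H
  1 × O: no H
  Total hydrogens = 15.
Molecular formula: C13H15NO2

C13H15NO2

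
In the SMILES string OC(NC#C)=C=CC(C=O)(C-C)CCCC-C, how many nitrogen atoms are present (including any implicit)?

1

The symbol for nitrogen appears 1 time in the SMILES.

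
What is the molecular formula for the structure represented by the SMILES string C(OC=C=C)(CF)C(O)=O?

Heavy atoms from the SMILES: 6 C, 1 F, 3 O.
Implicit hydrogens by atom environment:
  2 × C: 2 H each → 4
  2 × C: 1 H each → 2
  2 × C: no H
  2 × O: no H
  1 × F: no H
  1 × O: 1 H
  Total hydrogens = 7.
Molecular formula: C6H7FO3

C6H7FO3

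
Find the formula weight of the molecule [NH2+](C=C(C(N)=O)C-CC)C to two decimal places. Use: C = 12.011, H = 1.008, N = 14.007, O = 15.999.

Molecular formula: C7H15N2O+.
M = 7×12.011 + 15×1.008 + 2×14.007 + 1×15.999 = 143.21 g/mol.

143.21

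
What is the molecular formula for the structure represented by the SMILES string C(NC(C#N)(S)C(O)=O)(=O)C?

C5H6N2O3S

Heavy atoms from the SMILES: 5 C, 2 N, 3 O, 1 S.
Implicit hydrogens by atom environment:
  4 × C: no H
  2 × O: no H
  1 × C: 3 H
  1 × N: 1 H
  1 × N: no H
  1 × O: 1 H
  1 × S: 1 H
  Total hydrogens = 6.
Molecular formula: C5H6N2O3S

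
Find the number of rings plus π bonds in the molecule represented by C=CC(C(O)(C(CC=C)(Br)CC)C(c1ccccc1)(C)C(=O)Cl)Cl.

Molecular formula from the SMILES: C19H23BrCl2O2.
DoU = (2C + 2 + N − H − X)/2 = (2·19 + 2 + 0 − 23 − 3)/2 = 14/2 = 7.
(Structurally: 1 ring(s) + 6 π bond(s) = 7.)

7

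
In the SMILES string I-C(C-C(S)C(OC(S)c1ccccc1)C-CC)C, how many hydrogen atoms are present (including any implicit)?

23

Hydrogens are implicit in SMILES; fill each atom to its normal valence:
  5 × C (aromatic): 1 H each → 5
  4 × C: 1 H each → 4
  3 × C: 2 H each → 6
  2 × C: 3 H each → 6
  2 × S: 1 H each → 2
  1 × C (aromatic): no H
  1 × I: no H
  1 × O: no H
  Total hydrogens = 23.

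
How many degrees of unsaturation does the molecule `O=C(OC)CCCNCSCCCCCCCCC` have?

Molecular formula from the SMILES: C15H31NO2S.
DoU = (2C + 2 + N − H − X)/2 = (2·15 + 2 + 1 − 31 − 0)/2 = 2/2 = 1.
(Structurally: 0 ring(s) + 1 π bond(s) = 1.)

1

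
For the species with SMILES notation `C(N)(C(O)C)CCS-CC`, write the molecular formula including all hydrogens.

Heavy atoms from the SMILES: 7 C, 1 N, 1 O, 1 S.
Implicit hydrogens by atom environment:
  3 × C: 2 H each → 6
  2 × C: 3 H each → 6
  2 × C: 1 H each → 2
  1 × N: 2 H
  1 × O: 1 H
  1 × S: no H
  Total hydrogens = 17.
Molecular formula: C7H17NOS

C7H17NOS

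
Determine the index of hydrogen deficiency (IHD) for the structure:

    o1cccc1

Molecular formula from the SMILES: C4H4O.
DoU = (2C + 2 + N − H − X)/2 = (2·4 + 2 + 0 − 4 − 0)/2 = 6/2 = 3.
(Structurally: 1 ring(s) + 2 π bond(s) = 3.)

3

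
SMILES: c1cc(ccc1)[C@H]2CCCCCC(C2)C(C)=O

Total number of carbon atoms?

16

The symbol for carbon appears 16 times in the SMILES. Lowercase c denotes aromatic carbon and counts toward C.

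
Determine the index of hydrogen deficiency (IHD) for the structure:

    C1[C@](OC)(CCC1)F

1

Molecular formula from the SMILES: C6H11FO.
DoU = (2C + 2 + N − H − X)/2 = (2·6 + 2 + 0 − 11 − 1)/2 = 2/2 = 1.
(Structurally: 1 ring(s) + 0 π bond(s) = 1.)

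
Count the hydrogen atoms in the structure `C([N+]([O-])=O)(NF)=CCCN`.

Hydrogens are implicit in SMILES; fill each atom to its normal valence:
  2 × C: 2 H each → 4
  1 × C: 1 H
  1 × C: no H
  1 × F: no H
  1 × N: 2 H
  1 × N: 1 H
  1 × N (charge +1): no H
  1 × O: no H
  1 × O (charge -1): no H
  Total hydrogens = 8.

8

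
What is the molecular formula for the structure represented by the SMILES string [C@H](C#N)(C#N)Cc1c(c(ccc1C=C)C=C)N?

C14H13N3

Heavy atoms from the SMILES: 14 C, 3 N.
Implicit hydrogens by atom environment:
  4 × C (aromatic): no H
  3 × C: 2 H each → 6
  3 × C: 1 H each → 3
  2 × C (aromatic): 1 H each → 2
  2 × C: no H
  2 × N: no H
  1 × N: 2 H
  Total hydrogens = 13.
Molecular formula: C14H13N3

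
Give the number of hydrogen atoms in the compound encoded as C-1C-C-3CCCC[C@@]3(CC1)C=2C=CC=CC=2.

22

Hydrogens are implicit in SMILES; fill each atom to its normal valence:
  8 × C: 2 H each → 16
  5 × C (aromatic): 1 H each → 5
  1 × C: 1 H
  1 × C: no H
  1 × C (aromatic): no H
  Total hydrogens = 22.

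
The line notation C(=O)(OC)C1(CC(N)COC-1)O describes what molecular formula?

C7H13NO4

Heavy atoms from the SMILES: 7 C, 1 N, 4 O.
Implicit hydrogens by atom environment:
  3 × C: 2 H each → 6
  3 × O: no H
  2 × C: no H
  1 × C: 3 H
  1 × C: 1 H
  1 × N: 2 H
  1 × O: 1 H
  Total hydrogens = 13.
Molecular formula: C7H13NO4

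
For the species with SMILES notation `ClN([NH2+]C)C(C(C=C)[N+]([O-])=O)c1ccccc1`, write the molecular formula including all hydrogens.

Heavy atoms from the SMILES: 11 C, 1 Cl, 3 N, 2 O.
Implicit hydrogens by atom environment:
  5 × C (aromatic): 1 H each → 5
  3 × C: 1 H each → 3
  1 × C: 3 H
  1 × C: 2 H
  1 × C (aromatic): no H
  1 × Cl: no H
  1 × N (charge +1): 2 H
  1 × N: no H
  1 × N (charge +1): no H
  1 × O: no H
  1 × O (charge -1): no H
  Total hydrogens = 15.
Net charge +1.
Molecular formula: C11H15ClN3O2+

C11H15ClN3O2+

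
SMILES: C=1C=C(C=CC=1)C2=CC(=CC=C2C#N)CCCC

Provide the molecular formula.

C17H17N

Heavy atoms from the SMILES: 17 C, 1 N.
Implicit hydrogens by atom environment:
  8 × C (aromatic): 1 H each → 8
  4 × C (aromatic): no H
  3 × C: 2 H each → 6
  1 × C: 3 H
  1 × C: no H
  1 × N: no H
  Total hydrogens = 17.
Molecular formula: C17H17N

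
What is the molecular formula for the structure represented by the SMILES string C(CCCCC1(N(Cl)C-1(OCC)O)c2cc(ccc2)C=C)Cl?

Heavy atoms from the SMILES: 17 C, 2 Cl, 1 N, 2 O.
Implicit hydrogens by atom environment:
  7 × C: 2 H each → 14
  4 × C (aromatic): 1 H each → 4
  2 × C: no H
  2 × C (aromatic): no H
  2 × Cl: no H
  1 × C: 3 H
  1 × C: 1 H
  1 × N: no H
  1 × O: 1 H
  1 × O: no H
  Total hydrogens = 23.
Molecular formula: C17H23Cl2NO2

C17H23Cl2NO2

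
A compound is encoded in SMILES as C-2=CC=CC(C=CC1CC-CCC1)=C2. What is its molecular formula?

Heavy atoms from the SMILES: 14 C.
Implicit hydrogens by atom environment:
  5 × C: 2 H each → 10
  5 × C (aromatic): 1 H each → 5
  3 × C: 1 H each → 3
  1 × C (aromatic): no H
  Total hydrogens = 18.
Molecular formula: C14H18

C14H18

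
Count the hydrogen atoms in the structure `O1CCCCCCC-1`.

Hydrogens are implicit in SMILES; fill each atom to its normal valence:
  7 × C: 2 H each → 14
  1 × O: no H
  Total hydrogens = 14.

14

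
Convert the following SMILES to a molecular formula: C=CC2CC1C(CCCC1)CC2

C12H20

Heavy atoms from the SMILES: 12 C.
Implicit hydrogens by atom environment:
  8 × C: 2 H each → 16
  4 × C: 1 H each → 4
  Total hydrogens = 20.
Molecular formula: C12H20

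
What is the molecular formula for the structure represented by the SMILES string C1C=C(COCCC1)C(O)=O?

Heavy atoms from the SMILES: 8 C, 3 O.
Implicit hydrogens by atom environment:
  5 × C: 2 H each → 10
  2 × C: no H
  2 × O: no H
  1 × C: 1 H
  1 × O: 1 H
  Total hydrogens = 12.
Molecular formula: C8H12O3

C8H12O3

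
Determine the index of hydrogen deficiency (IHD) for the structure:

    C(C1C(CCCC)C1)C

1

Molecular formula from the SMILES: C9H18.
DoU = (2C + 2 + N − H − X)/2 = (2·9 + 2 + 0 − 18 − 0)/2 = 2/2 = 1.
(Structurally: 1 ring(s) + 0 π bond(s) = 1.)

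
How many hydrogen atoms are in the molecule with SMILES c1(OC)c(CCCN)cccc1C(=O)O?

15

Hydrogens are implicit in SMILES; fill each atom to its normal valence:
  3 × C: 2 H each → 6
  3 × C (aromatic): 1 H each → 3
  3 × C (aromatic): no H
  2 × O: no H
  1 × C: 3 H
  1 × C: no H
  1 × N: 2 H
  1 × O: 1 H
  Total hydrogens = 15.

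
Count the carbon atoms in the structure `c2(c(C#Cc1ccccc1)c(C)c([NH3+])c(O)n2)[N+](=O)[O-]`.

The symbol for carbon appears 14 times in the SMILES. Lowercase c denotes aromatic carbon and counts toward C.

14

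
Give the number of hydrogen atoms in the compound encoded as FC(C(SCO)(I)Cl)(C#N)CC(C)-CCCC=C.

18

Hydrogens are implicit in SMILES; fill each atom to its normal valence:
  6 × C: 2 H each → 12
  3 × C: no H
  2 × C: 1 H each → 2
  1 × C: 3 H
  1 × Cl: no H
  1 × F: no H
  1 × I: no H
  1 × N: no H
  1 × O: 1 H
  1 × S: no H
  Total hydrogens = 18.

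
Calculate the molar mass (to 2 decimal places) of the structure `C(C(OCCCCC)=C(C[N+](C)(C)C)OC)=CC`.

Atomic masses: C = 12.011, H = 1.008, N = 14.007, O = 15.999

256.41

Molecular formula: C15H30NO2+.
M = 15×12.011 + 30×1.008 + 1×14.007 + 2×15.999 = 256.41 g/mol.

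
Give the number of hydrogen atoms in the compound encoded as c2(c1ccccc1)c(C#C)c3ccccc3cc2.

12

Hydrogens are implicit in SMILES; fill each atom to its normal valence:
  11 × C (aromatic): 1 H each → 11
  5 × C (aromatic): no H
  1 × C: 1 H
  1 × C: no H
  Total hydrogens = 12.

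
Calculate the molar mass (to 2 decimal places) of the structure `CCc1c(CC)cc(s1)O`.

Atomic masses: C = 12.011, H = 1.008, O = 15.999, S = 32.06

156.24

Molecular formula: C8H12OS.
M = 8×12.011 + 12×1.008 + 1×15.999 + 1×32.06 = 156.24 g/mol.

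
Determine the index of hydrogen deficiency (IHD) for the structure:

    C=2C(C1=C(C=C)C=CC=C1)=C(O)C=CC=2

9

Molecular formula from the SMILES: C14H12O.
DoU = (2C + 2 + N − H − X)/2 = (2·14 + 2 + 0 − 12 − 0)/2 = 18/2 = 9.
(Structurally: 2 ring(s) + 7 π bond(s) = 9.)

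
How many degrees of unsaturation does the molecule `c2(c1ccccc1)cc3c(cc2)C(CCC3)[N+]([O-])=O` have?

Molecular formula from the SMILES: C16H15NO2.
DoU = (2C + 2 + N − H − X)/2 = (2·16 + 2 + 1 − 15 − 0)/2 = 20/2 = 10.
(Structurally: 3 ring(s) + 7 π bond(s) = 10.)

10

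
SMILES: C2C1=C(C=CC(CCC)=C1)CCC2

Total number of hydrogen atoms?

18

Hydrogens are implicit in SMILES; fill each atom to its normal valence:
  6 × C: 2 H each → 12
  3 × C (aromatic): 1 H each → 3
  3 × C (aromatic): no H
  1 × C: 3 H
  Total hydrogens = 18.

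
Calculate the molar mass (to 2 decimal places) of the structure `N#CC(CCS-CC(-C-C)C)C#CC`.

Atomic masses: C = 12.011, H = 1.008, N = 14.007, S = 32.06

Molecular formula: C12H19NS.
M = 12×12.011 + 19×1.008 + 1×14.007 + 1×32.06 = 209.35 g/mol.

209.35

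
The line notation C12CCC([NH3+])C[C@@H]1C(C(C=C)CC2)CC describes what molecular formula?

C14H26N+

Heavy atoms from the SMILES: 14 C, 1 N.
Implicit hydrogens by atom environment:
  7 × C: 2 H each → 14
  6 × C: 1 H each → 6
  1 × C: 3 H
  1 × N (charge +1): 3 H
  Total hydrogens = 26.
Net charge +1.
Molecular formula: C14H26N+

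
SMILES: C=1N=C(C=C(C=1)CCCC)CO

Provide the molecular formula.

C10H15NO

Heavy atoms from the SMILES: 10 C, 1 N, 1 O.
Implicit hydrogens by atom environment:
  4 × C: 2 H each → 8
  3 × C (aromatic): 1 H each → 3
  2 × C (aromatic): no H
  1 × C: 3 H
  1 × N (aromatic): no H
  1 × O: 1 H
  Total hydrogens = 15.
Molecular formula: C10H15NO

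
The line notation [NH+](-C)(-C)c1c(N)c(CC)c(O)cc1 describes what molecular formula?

C10H17N2O+

Heavy atoms from the SMILES: 10 C, 2 N, 1 O.
Implicit hydrogens by atom environment:
  4 × C (aromatic): no H
  3 × C: 3 H each → 9
  2 × C (aromatic): 1 H each → 2
  1 × C: 2 H
  1 × N: 2 H
  1 × N (charge +1): 1 H
  1 × O: 1 H
  Total hydrogens = 17.
Net charge +1.
Molecular formula: C10H17N2O+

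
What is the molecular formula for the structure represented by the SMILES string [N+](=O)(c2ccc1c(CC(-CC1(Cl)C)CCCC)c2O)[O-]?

Heavy atoms from the SMILES: 15 C, 1 Cl, 1 N, 3 O.
Implicit hydrogens by atom environment:
  5 × C: 2 H each → 10
  4 × C (aromatic): no H
  2 × C: 3 H each → 6
  2 × C (aromatic): 1 H each → 2
  1 × C: 1 H
  1 × C: no H
  1 × Cl: no H
  1 × N (charge +1): no H
  1 × O: 1 H
  1 × O: no H
  1 × O (charge -1): no H
  Total hydrogens = 20.
Molecular formula: C15H20ClNO3

C15H20ClNO3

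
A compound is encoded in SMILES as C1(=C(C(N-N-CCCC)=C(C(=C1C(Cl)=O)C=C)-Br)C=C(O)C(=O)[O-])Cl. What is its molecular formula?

C16H16BrCl2N2O4-

Heavy atoms from the SMILES: 1 Br, 16 C, 2 Cl, 2 N, 4 O.
Implicit hydrogens by atom environment:
  6 × C (aromatic): no H
  4 × C: 2 H each → 8
  3 × C: no H
  2 × C: 1 H each → 2
  2 × Cl: no H
  2 × N: 1 H each → 2
  2 × O: no H
  1 × Br: no H
  1 × C: 3 H
  1 × O: 1 H
  1 × O (charge -1): no H
  Total hydrogens = 16.
Net charge -1.
Molecular formula: C16H16BrCl2N2O4-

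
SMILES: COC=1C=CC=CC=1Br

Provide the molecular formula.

C7H7BrO

Heavy atoms from the SMILES: 1 Br, 7 C, 1 O.
Implicit hydrogens by atom environment:
  4 × C (aromatic): 1 H each → 4
  2 × C (aromatic): no H
  1 × Br: no H
  1 × C: 3 H
  1 × O: no H
  Total hydrogens = 7.
Molecular formula: C7H7BrO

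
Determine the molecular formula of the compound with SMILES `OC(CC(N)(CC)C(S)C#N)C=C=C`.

C10H16N2OS

Heavy atoms from the SMILES: 10 C, 2 N, 1 O, 1 S.
Implicit hydrogens by atom environment:
  3 × C: 2 H each → 6
  3 × C: 1 H each → 3
  3 × C: no H
  1 × C: 3 H
  1 × N: 2 H
  1 × N: no H
  1 × O: 1 H
  1 × S: 1 H
  Total hydrogens = 16.
Molecular formula: C10H16N2OS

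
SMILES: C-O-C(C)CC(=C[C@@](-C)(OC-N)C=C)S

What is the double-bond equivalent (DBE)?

2

Molecular formula from the SMILES: C11H21NO2S.
DoU = (2C + 2 + N − H − X)/2 = (2·11 + 2 + 1 − 21 − 0)/2 = 4/2 = 2.
(Structurally: 0 ring(s) + 2 π bond(s) = 2.)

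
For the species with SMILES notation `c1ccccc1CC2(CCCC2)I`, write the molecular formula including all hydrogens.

C12H15I

Heavy atoms from the SMILES: 12 C, 1 I.
Implicit hydrogens by atom environment:
  5 × C: 2 H each → 10
  5 × C (aromatic): 1 H each → 5
  1 × C: no H
  1 × C (aromatic): no H
  1 × I: no H
  Total hydrogens = 15.
Molecular formula: C12H15I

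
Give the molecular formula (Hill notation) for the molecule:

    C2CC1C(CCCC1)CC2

Heavy atoms from the SMILES: 10 C.
Implicit hydrogens by atom environment:
  8 × C: 2 H each → 16
  2 × C: 1 H each → 2
  Total hydrogens = 18.
Molecular formula: C10H18

C10H18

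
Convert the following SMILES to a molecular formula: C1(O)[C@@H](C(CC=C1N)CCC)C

C10H19NO

Heavy atoms from the SMILES: 10 C, 1 N, 1 O.
Implicit hydrogens by atom environment:
  4 × C: 1 H each → 4
  3 × C: 2 H each → 6
  2 × C: 3 H each → 6
  1 × C: no H
  1 × N: 2 H
  1 × O: 1 H
  Total hydrogens = 19.
Molecular formula: C10H19NO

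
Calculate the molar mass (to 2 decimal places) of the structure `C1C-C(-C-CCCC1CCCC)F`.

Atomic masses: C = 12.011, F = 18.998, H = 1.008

186.31

Molecular formula: C12H23F.
M = 12×12.011 + 1×18.998 + 23×1.008 = 186.31 g/mol.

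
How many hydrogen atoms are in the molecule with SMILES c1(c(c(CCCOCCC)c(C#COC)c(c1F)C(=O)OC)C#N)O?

20

Hydrogens are implicit in SMILES; fill each atom to its normal valence:
  6 × C (aromatic): no H
  5 × C: 2 H each → 10
  4 × C: no H
  4 × O: no H
  3 × C: 3 H each → 9
  1 × F: no H
  1 × N: no H
  1 × O: 1 H
  Total hydrogens = 20.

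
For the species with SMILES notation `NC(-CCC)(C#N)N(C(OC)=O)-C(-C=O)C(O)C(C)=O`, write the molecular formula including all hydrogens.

C12H19N3O5

Heavy atoms from the SMILES: 12 C, 3 N, 5 O.
Implicit hydrogens by atom environment:
  4 × C: no H
  4 × O: no H
  3 × C: 3 H each → 9
  3 × C: 1 H each → 3
  2 × C: 2 H each → 4
  2 × N: no H
  1 × N: 2 H
  1 × O: 1 H
  Total hydrogens = 19.
Molecular formula: C12H19N3O5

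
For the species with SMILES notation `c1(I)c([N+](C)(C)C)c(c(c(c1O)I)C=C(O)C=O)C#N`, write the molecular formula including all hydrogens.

Heavy atoms from the SMILES: 13 C, 2 I, 2 N, 3 O.
Implicit hydrogens by atom environment:
  6 × C (aromatic): no H
  3 × C: 3 H each → 9
  2 × C: 1 H each → 2
  2 × C: no H
  2 × I: no H
  2 × O: 1 H each → 2
  1 × N (charge +1): no H
  1 × N: no H
  1 × O: no H
  Total hydrogens = 13.
Net charge +1.
Molecular formula: C13H13I2N2O3+

C13H13I2N2O3+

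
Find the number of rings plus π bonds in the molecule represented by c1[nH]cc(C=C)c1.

Molecular formula from the SMILES: C6H7N.
DoU = (2C + 2 + N − H − X)/2 = (2·6 + 2 + 1 − 7 − 0)/2 = 8/2 = 4.
(Structurally: 1 ring(s) + 3 π bond(s) = 4.)

4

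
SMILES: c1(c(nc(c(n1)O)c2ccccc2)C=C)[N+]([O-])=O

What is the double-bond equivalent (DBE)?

10

Molecular formula from the SMILES: C12H9N3O3.
DoU = (2C + 2 + N − H − X)/2 = (2·12 + 2 + 3 − 9 − 0)/2 = 20/2 = 10.
(Structurally: 2 ring(s) + 8 π bond(s) = 10.)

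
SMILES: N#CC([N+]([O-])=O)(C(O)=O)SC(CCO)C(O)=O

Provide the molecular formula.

Heavy atoms from the SMILES: 7 C, 2 N, 7 O, 1 S.
Implicit hydrogens by atom environment:
  4 × C: no H
  3 × O: 1 H each → 3
  3 × O: no H
  2 × C: 2 H each → 4
  1 × C: 1 H
  1 × N (charge +1): no H
  1 × N: no H
  1 × O (charge -1): no H
  1 × S: no H
  Total hydrogens = 8.
Molecular formula: C7H8N2O7S

C7H8N2O7S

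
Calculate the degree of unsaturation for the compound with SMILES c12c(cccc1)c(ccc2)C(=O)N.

8

Molecular formula from the SMILES: C11H9NO.
DoU = (2C + 2 + N − H − X)/2 = (2·11 + 2 + 1 − 9 − 0)/2 = 16/2 = 8.
(Structurally: 2 ring(s) + 6 π bond(s) = 8.)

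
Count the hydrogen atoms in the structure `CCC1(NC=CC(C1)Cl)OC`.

Hydrogens are implicit in SMILES; fill each atom to its normal valence:
  3 × C: 1 H each → 3
  2 × C: 3 H each → 6
  2 × C: 2 H each → 4
  1 × C: no H
  1 × Cl: no H
  1 × N: 1 H
  1 × O: no H
  Total hydrogens = 14.

14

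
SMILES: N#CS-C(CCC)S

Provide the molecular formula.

C5H9NS2

Heavy atoms from the SMILES: 5 C, 1 N, 2 S.
Implicit hydrogens by atom environment:
  2 × C: 2 H each → 4
  1 × C: 3 H
  1 × C: 1 H
  1 × C: no H
  1 × N: no H
  1 × S: 1 H
  1 × S: no H
  Total hydrogens = 9.
Molecular formula: C5H9NS2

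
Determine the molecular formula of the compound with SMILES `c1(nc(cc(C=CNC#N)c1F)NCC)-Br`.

Heavy atoms from the SMILES: 1 Br, 10 C, 1 F, 4 N.
Implicit hydrogens by atom environment:
  4 × C (aromatic): no H
  2 × C: 1 H each → 2
  2 × N: 1 H each → 2
  1 × Br: no H
  1 × C: 3 H
  1 × C: 2 H
  1 × C (aromatic): 1 H
  1 × C: no H
  1 × F: no H
  1 × N (aromatic): no H
  1 × N: no H
  Total hydrogens = 10.
Molecular formula: C10H10BrFN4

C10H10BrFN4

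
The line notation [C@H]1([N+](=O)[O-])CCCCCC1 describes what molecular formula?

Heavy atoms from the SMILES: 7 C, 1 N, 2 O.
Implicit hydrogens by atom environment:
  6 × C: 2 H each → 12
  1 × C: 1 H
  1 × N (charge +1): no H
  1 × O: no H
  1 × O (charge -1): no H
  Total hydrogens = 13.
Molecular formula: C7H13NO2

C7H13NO2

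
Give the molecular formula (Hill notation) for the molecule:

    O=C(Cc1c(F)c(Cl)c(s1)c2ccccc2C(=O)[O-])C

Heavy atoms from the SMILES: 14 C, 1 Cl, 1 F, 3 O, 1 S.
Implicit hydrogens by atom environment:
  6 × C (aromatic): no H
  4 × C (aromatic): 1 H each → 4
  2 × C: no H
  2 × O: no H
  1 × C: 3 H
  1 × C: 2 H
  1 × Cl: no H
  1 × F: no H
  1 × O (charge -1): no H
  1 × S (aromatic): no H
  Total hydrogens = 9.
Net charge -1.
Molecular formula: C14H9ClFO3S-

C14H9ClFO3S-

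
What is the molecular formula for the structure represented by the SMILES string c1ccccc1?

Heavy atoms from the SMILES: 6 C.
Implicit hydrogens by atom environment:
  6 × C (aromatic): 1 H each → 6
  Total hydrogens = 6.
Molecular formula: C6H6

C6H6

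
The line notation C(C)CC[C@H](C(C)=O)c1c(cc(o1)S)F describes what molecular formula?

C11H15FO2S

Heavy atoms from the SMILES: 11 C, 1 F, 2 O, 1 S.
Implicit hydrogens by atom environment:
  3 × C: 2 H each → 6
  3 × C (aromatic): no H
  2 × C: 3 H each → 6
  1 × C (aromatic): 1 H
  1 × C: 1 H
  1 × C: no H
  1 × F: no H
  1 × O (aromatic): no H
  1 × O: no H
  1 × S: 1 H
  Total hydrogens = 15.
Molecular formula: C11H15FO2S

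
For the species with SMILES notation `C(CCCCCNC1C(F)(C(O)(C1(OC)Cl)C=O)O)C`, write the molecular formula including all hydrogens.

C13H23ClFNO4

Heavy atoms from the SMILES: 13 C, 1 Cl, 1 F, 1 N, 4 O.
Implicit hydrogens by atom environment:
  6 × C: 2 H each → 12
  3 × C: no H
  2 × C: 3 H each → 6
  2 × C: 1 H each → 2
  2 × O: 1 H each → 2
  2 × O: no H
  1 × Cl: no H
  1 × F: no H
  1 × N: 1 H
  Total hydrogens = 23.
Molecular formula: C13H23ClFNO4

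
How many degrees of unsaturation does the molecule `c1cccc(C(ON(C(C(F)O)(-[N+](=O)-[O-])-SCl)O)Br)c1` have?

5

Molecular formula from the SMILES: C9H9BrClFN2O5S.
DoU = (2C + 2 + N − H − X)/2 = (2·9 + 2 + 2 − 9 − 3)/2 = 10/2 = 5.
(Structurally: 1 ring(s) + 4 π bond(s) = 5.)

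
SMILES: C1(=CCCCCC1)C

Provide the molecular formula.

C8H14

Heavy atoms from the SMILES: 8 C.
Implicit hydrogens by atom environment:
  5 × C: 2 H each → 10
  1 × C: 3 H
  1 × C: 1 H
  1 × C: no H
  Total hydrogens = 14.
Molecular formula: C8H14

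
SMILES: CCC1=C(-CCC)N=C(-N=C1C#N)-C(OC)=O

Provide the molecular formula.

C12H15N3O2

Heavy atoms from the SMILES: 12 C, 3 N, 2 O.
Implicit hydrogens by atom environment:
  4 × C (aromatic): no H
  3 × C: 3 H each → 9
  3 × C: 2 H each → 6
  2 × C: no H
  2 × N (aromatic): no H
  2 × O: no H
  1 × N: no H
  Total hydrogens = 15.
Molecular formula: C12H15N3O2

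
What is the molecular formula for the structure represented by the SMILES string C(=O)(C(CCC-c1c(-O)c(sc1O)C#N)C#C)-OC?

Heavy atoms from the SMILES: 13 C, 1 N, 4 O, 1 S.
Implicit hydrogens by atom environment:
  4 × C (aromatic): no H
  3 × C: 2 H each → 6
  3 × C: no H
  2 × C: 1 H each → 2
  2 × O: 1 H each → 2
  2 × O: no H
  1 × C: 3 H
  1 × N: no H
  1 × S (aromatic): no H
  Total hydrogens = 13.
Molecular formula: C13H13NO4S

C13H13NO4S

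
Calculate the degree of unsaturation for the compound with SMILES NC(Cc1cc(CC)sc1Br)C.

Molecular formula from the SMILES: C9H14BrNS.
DoU = (2C + 2 + N − H − X)/2 = (2·9 + 2 + 1 − 14 − 1)/2 = 6/2 = 3.
(Structurally: 1 ring(s) + 2 π bond(s) = 3.)

3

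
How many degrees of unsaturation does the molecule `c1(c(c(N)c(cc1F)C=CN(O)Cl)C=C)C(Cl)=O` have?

Molecular formula from the SMILES: C11H9Cl2FN2O2.
DoU = (2C + 2 + N − H − X)/2 = (2·11 + 2 + 2 − 9 − 3)/2 = 14/2 = 7.
(Structurally: 1 ring(s) + 6 π bond(s) = 7.)

7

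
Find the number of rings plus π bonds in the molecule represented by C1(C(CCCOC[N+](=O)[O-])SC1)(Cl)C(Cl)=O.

Molecular formula from the SMILES: C8H11Cl2NO4S.
DoU = (2C + 2 + N − H − X)/2 = (2·8 + 2 + 1 − 11 − 2)/2 = 6/2 = 3.
(Structurally: 1 ring(s) + 2 π bond(s) = 3.)

3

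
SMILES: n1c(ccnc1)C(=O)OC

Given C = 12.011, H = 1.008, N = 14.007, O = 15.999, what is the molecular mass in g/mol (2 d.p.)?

138.13

Molecular formula: C6H6N2O2.
M = 6×12.011 + 6×1.008 + 2×14.007 + 2×15.999 = 138.13 g/mol.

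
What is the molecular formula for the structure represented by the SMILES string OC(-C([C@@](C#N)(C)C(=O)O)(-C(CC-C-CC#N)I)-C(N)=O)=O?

C13H16IN3O5

Heavy atoms from the SMILES: 13 C, 1 I, 3 N, 5 O.
Implicit hydrogens by atom environment:
  7 × C: no H
  4 × C: 2 H each → 8
  3 × O: no H
  2 × N: no H
  2 × O: 1 H each → 2
  1 × C: 3 H
  1 × C: 1 H
  1 × I: no H
  1 × N: 2 H
  Total hydrogens = 16.
Molecular formula: C13H16IN3O5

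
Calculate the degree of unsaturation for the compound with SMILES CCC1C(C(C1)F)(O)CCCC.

Molecular formula from the SMILES: C10H19FO.
DoU = (2C + 2 + N − H − X)/2 = (2·10 + 2 + 0 − 19 − 1)/2 = 2/2 = 1.
(Structurally: 1 ring(s) + 0 π bond(s) = 1.)

1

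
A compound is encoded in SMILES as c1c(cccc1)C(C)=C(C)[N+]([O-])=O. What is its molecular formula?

Heavy atoms from the SMILES: 10 C, 1 N, 2 O.
Implicit hydrogens by atom environment:
  5 × C (aromatic): 1 H each → 5
  2 × C: 3 H each → 6
  2 × C: no H
  1 × C (aromatic): no H
  1 × N (charge +1): no H
  1 × O: no H
  1 × O (charge -1): no H
  Total hydrogens = 11.
Molecular formula: C10H11NO2

C10H11NO2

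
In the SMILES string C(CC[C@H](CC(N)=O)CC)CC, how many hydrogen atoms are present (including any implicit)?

21

Hydrogens are implicit in SMILES; fill each atom to its normal valence:
  6 × C: 2 H each → 12
  2 × C: 3 H each → 6
  1 × C: 1 H
  1 × C: no H
  1 × N: 2 H
  1 × O: no H
  Total hydrogens = 21.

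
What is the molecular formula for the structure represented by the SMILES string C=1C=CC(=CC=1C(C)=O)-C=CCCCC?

C14H18O

Heavy atoms from the SMILES: 14 C, 1 O.
Implicit hydrogens by atom environment:
  4 × C (aromatic): 1 H each → 4
  3 × C: 2 H each → 6
  2 × C: 3 H each → 6
  2 × C: 1 H each → 2
  2 × C (aromatic): no H
  1 × C: no H
  1 × O: no H
  Total hydrogens = 18.
Molecular formula: C14H18O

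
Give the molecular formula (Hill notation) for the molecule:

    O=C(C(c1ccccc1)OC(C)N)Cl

Heavy atoms from the SMILES: 10 C, 1 Cl, 1 N, 2 O.
Implicit hydrogens by atom environment:
  5 × C (aromatic): 1 H each → 5
  2 × C: 1 H each → 2
  2 × O: no H
  1 × C: 3 H
  1 × C: no H
  1 × C (aromatic): no H
  1 × Cl: no H
  1 × N: 2 H
  Total hydrogens = 12.
Molecular formula: C10H12ClNO2

C10H12ClNO2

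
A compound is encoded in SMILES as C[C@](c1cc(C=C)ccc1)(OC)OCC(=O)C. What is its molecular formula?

C14H18O3

Heavy atoms from the SMILES: 14 C, 3 O.
Implicit hydrogens by atom environment:
  4 × C (aromatic): 1 H each → 4
  3 × C: 3 H each → 9
  3 × O: no H
  2 × C: 2 H each → 4
  2 × C: no H
  2 × C (aromatic): no H
  1 × C: 1 H
  Total hydrogens = 18.
Molecular formula: C14H18O3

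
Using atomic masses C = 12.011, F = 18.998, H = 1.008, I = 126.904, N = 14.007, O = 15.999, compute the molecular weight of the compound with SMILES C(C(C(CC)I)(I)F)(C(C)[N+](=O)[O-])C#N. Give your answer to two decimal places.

Molecular formula: C8H11FI2N2O2.
M = 8×12.011 + 1×18.998 + 11×1.008 + 2×126.904 + 2×14.007 + 2×15.999 = 439.99 g/mol.

439.99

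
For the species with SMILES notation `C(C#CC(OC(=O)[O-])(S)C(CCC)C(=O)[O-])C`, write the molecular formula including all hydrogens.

Heavy atoms from the SMILES: 11 C, 5 O, 1 S.
Implicit hydrogens by atom environment:
  5 × C: no H
  3 × C: 2 H each → 6
  3 × O: no H
  2 × C: 3 H each → 6
  2 × O (charge -1): no H
  1 × C: 1 H
  1 × S: 1 H
  Total hydrogens = 14.
Net charge -2.
Molecular formula: [C11H14O5S]2-

[C11H14O5S]2-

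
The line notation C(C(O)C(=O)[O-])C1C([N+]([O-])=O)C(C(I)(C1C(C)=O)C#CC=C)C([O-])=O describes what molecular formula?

Heavy atoms from the SMILES: 15 C, 1 I, 1 N, 8 O.
Implicit hydrogens by atom environment:
  6 × C: 1 H each → 6
  6 × C: no H
  4 × O: no H
  3 × O (charge -1): no H
  2 × C: 2 H each → 4
  1 × C: 3 H
  1 × I: no H
  1 × N (charge +1): no H
  1 × O: 1 H
  Total hydrogens = 14.
Net charge -2.
Molecular formula: [C15H14INO8]2-

[C15H14INO8]2-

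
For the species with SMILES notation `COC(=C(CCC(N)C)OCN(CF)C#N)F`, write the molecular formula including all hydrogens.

Heavy atoms from the SMILES: 10 C, 2 F, 3 N, 2 O.
Implicit hydrogens by atom environment:
  4 × C: 2 H each → 8
  3 × C: no H
  2 × C: 3 H each → 6
  2 × F: no H
  2 × N: no H
  2 × O: no H
  1 × C: 1 H
  1 × N: 2 H
  Total hydrogens = 17.
Molecular formula: C10H17F2N3O2

C10H17F2N3O2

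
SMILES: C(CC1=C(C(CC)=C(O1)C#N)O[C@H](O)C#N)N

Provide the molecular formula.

Heavy atoms from the SMILES: 11 C, 3 N, 3 O.
Implicit hydrogens by atom environment:
  4 × C (aromatic): no H
  3 × C: 2 H each → 6
  2 × C: no H
  2 × N: no H
  1 × C: 3 H
  1 × C: 1 H
  1 × N: 2 H
  1 × O: 1 H
  1 × O (aromatic): no H
  1 × O: no H
  Total hydrogens = 13.
Molecular formula: C11H13N3O3

C11H13N3O3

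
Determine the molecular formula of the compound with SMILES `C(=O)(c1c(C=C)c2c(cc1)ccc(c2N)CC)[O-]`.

Heavy atoms from the SMILES: 15 C, 1 N, 2 O.
Implicit hydrogens by atom environment:
  6 × C (aromatic): no H
  4 × C (aromatic): 1 H each → 4
  2 × C: 2 H each → 4
  1 × C: 3 H
  1 × C: 1 H
  1 × C: no H
  1 × N: 2 H
  1 × O: no H
  1 × O (charge -1): no H
  Total hydrogens = 14.
Net charge -1.
Molecular formula: C15H14NO2-

C15H14NO2-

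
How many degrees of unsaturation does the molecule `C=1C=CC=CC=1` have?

Molecular formula from the SMILES: C6H6.
DoU = (2C + 2 + N − H − X)/2 = (2·6 + 2 + 0 − 6 − 0)/2 = 8/2 = 4.
(Structurally: 1 ring(s) + 3 π bond(s) = 4.)

4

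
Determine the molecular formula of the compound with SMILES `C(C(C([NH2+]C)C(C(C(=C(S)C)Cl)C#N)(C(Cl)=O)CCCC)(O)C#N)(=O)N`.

Heavy atoms from the SMILES: 16 C, 2 Cl, 4 N, 3 O, 1 S.
Implicit hydrogens by atom environment:
  8 × C: no H
  3 × C: 3 H each → 9
  3 × C: 2 H each → 6
  2 × C: 1 H each → 2
  2 × Cl: no H
  2 × N: no H
  2 × O: no H
  1 × N (charge +1): 2 H
  1 × N: 2 H
  1 × O: 1 H
  1 × S: 1 H
  Total hydrogens = 23.
Net charge +1.
Molecular formula: C16H23Cl2N4O3S+

C16H23Cl2N4O3S+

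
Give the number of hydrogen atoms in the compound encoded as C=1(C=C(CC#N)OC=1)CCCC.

13

Hydrogens are implicit in SMILES; fill each atom to its normal valence:
  4 × C: 2 H each → 8
  2 × C (aromatic): 1 H each → 2
  2 × C (aromatic): no H
  1 × C: 3 H
  1 × C: no H
  1 × N: no H
  1 × O (aromatic): no H
  Total hydrogens = 13.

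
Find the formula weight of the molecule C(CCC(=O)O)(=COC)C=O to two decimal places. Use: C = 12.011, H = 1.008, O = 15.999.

158.15

Molecular formula: C7H10O4.
M = 7×12.011 + 10×1.008 + 4×15.999 = 158.15 g/mol.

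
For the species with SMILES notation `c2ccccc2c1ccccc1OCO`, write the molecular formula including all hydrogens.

Heavy atoms from the SMILES: 13 C, 2 O.
Implicit hydrogens by atom environment:
  9 × C (aromatic): 1 H each → 9
  3 × C (aromatic): no H
  1 × C: 2 H
  1 × O: 1 H
  1 × O: no H
  Total hydrogens = 12.
Molecular formula: C13H12O2

C13H12O2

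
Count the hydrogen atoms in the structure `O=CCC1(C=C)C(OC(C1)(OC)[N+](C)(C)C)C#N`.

21

Hydrogens are implicit in SMILES; fill each atom to its normal valence:
  4 × C: 3 H each → 12
  3 × C: 2 H each → 6
  3 × C: 1 H each → 3
  3 × C: no H
  3 × O: no H
  1 × N (charge +1): no H
  1 × N: no H
  Total hydrogens = 21.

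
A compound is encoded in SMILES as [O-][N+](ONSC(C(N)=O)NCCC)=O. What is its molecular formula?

Heavy atoms from the SMILES: 5 C, 4 N, 4 O, 1 S.
Implicit hydrogens by atom environment:
  3 × O: no H
  2 × C: 2 H each → 4
  2 × N: 1 H each → 2
  1 × C: 3 H
  1 × C: 1 H
  1 × C: no H
  1 × N: 2 H
  1 × N (charge +1): no H
  1 × O (charge -1): no H
  1 × S: no H
  Total hydrogens = 12.
Molecular formula: C5H12N4O4S

C5H12N4O4S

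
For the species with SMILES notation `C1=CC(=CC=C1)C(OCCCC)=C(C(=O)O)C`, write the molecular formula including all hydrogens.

C14H18O3

Heavy atoms from the SMILES: 14 C, 3 O.
Implicit hydrogens by atom environment:
  5 × C (aromatic): 1 H each → 5
  3 × C: 2 H each → 6
  3 × C: no H
  2 × C: 3 H each → 6
  2 × O: no H
  1 × C (aromatic): no H
  1 × O: 1 H
  Total hydrogens = 18.
Molecular formula: C14H18O3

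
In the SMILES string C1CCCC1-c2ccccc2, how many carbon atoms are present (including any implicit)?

11

The symbol for carbon appears 11 times in the SMILES. Lowercase c denotes aromatic carbon and counts toward C.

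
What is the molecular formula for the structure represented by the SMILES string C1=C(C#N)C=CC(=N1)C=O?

Heavy atoms from the SMILES: 7 C, 2 N, 1 O.
Implicit hydrogens by atom environment:
  3 × C (aromatic): 1 H each → 3
  2 × C (aromatic): no H
  1 × C: 1 H
  1 × C: no H
  1 × N (aromatic): no H
  1 × N: no H
  1 × O: no H
  Total hydrogens = 4.
Molecular formula: C7H4N2O

C7H4N2O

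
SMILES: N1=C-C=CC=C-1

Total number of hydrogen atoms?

5

Hydrogens are implicit in SMILES; fill each atom to its normal valence:
  5 × C (aromatic): 1 H each → 5
  1 × N (aromatic): no H
  Total hydrogens = 5.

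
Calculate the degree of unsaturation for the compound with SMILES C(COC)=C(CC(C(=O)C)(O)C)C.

Molecular formula from the SMILES: C10H18O3.
DoU = (2C + 2 + N − H − X)/2 = (2·10 + 2 + 0 − 18 − 0)/2 = 4/2 = 2.
(Structurally: 0 ring(s) + 2 π bond(s) = 2.)

2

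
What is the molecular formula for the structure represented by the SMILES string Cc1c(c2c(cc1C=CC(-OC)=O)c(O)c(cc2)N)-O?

Heavy atoms from the SMILES: 15 C, 1 N, 4 O.
Implicit hydrogens by atom environment:
  7 × C (aromatic): no H
  3 × C (aromatic): 1 H each → 3
  2 × C: 3 H each → 6
  2 × C: 1 H each → 2
  2 × O: 1 H each → 2
  2 × O: no H
  1 × C: no H
  1 × N: 2 H
  Total hydrogens = 15.
Molecular formula: C15H15NO4

C15H15NO4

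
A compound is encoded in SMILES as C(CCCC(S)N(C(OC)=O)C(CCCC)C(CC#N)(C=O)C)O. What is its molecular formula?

Heavy atoms from the SMILES: 17 C, 2 N, 4 O, 1 S.
Implicit hydrogens by atom environment:
  8 × C: 2 H each → 16
  3 × C: 3 H each → 9
  3 × C: 1 H each → 3
  3 × C: no H
  3 × O: no H
  2 × N: no H
  1 × O: 1 H
  1 × S: 1 H
  Total hydrogens = 30.
Molecular formula: C17H30N2O4S

C17H30N2O4S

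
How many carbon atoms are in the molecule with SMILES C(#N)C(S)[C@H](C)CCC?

7

The symbol for carbon appears 7 times in the SMILES.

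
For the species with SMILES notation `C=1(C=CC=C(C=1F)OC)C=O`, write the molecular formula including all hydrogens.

Heavy atoms from the SMILES: 8 C, 1 F, 2 O.
Implicit hydrogens by atom environment:
  3 × C (aromatic): 1 H each → 3
  3 × C (aromatic): no H
  2 × O: no H
  1 × C: 3 H
  1 × C: 1 H
  1 × F: no H
  Total hydrogens = 7.
Molecular formula: C8H7FO2

C8H7FO2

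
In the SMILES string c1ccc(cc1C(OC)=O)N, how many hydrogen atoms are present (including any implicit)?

Hydrogens are implicit in SMILES; fill each atom to its normal valence:
  4 × C (aromatic): 1 H each → 4
  2 × C (aromatic): no H
  2 × O: no H
  1 × C: 3 H
  1 × C: no H
  1 × N: 2 H
  Total hydrogens = 9.

9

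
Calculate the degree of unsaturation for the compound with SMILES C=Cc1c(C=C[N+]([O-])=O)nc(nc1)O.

7

Molecular formula from the SMILES: C8H7N3O3.
DoU = (2C + 2 + N − H − X)/2 = (2·8 + 2 + 3 − 7 − 0)/2 = 14/2 = 7.
(Structurally: 1 ring(s) + 6 π bond(s) = 7.)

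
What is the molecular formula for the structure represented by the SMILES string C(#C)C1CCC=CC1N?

Heavy atoms from the SMILES: 8 C, 1 N.
Implicit hydrogens by atom environment:
  5 × C: 1 H each → 5
  2 × C: 2 H each → 4
  1 × C: no H
  1 × N: 2 H
  Total hydrogens = 11.
Molecular formula: C8H11N

C8H11N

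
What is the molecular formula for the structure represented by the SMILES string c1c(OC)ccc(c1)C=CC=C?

C11H12O

Heavy atoms from the SMILES: 11 C, 1 O.
Implicit hydrogens by atom environment:
  4 × C (aromatic): 1 H each → 4
  3 × C: 1 H each → 3
  2 × C (aromatic): no H
  1 × C: 3 H
  1 × C: 2 H
  1 × O: no H
  Total hydrogens = 12.
Molecular formula: C11H12O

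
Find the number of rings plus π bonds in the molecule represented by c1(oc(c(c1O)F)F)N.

Molecular formula from the SMILES: C4H3F2NO2.
DoU = (2C + 2 + N − H − X)/2 = (2·4 + 2 + 1 − 3 − 2)/2 = 6/2 = 3.
(Structurally: 1 ring(s) + 2 π bond(s) = 3.)

3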